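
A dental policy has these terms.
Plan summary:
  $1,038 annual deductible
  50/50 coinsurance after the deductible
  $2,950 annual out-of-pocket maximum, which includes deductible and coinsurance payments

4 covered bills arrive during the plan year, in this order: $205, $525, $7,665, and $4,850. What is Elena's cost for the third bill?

Claim 1 — $205: fully absorbed by the deductible. Cost to patient: $205. OOP to date $205.
Claim 2 — $525: fully absorbed by the deductible. Cost to patient: $525. OOP to date $730.
Claim 3 — $7,665: $308 finishes the deductible; $7,357 goes to coinsurance; coinsurance $7,357 × 50% = $3,678.50. Claim cost before the cap: $308 + $3,678.50 = $3,986.50. That would push OOP to $4,716.50, over the $2,950 cap, so patient pays $2,950 − $730 = $2,220.

$2,220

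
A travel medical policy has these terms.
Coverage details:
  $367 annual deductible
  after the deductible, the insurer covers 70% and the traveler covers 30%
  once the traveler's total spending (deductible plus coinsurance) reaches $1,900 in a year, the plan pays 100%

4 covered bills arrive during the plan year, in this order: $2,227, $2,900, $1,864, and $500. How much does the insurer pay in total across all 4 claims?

Claim 1 ($2,227): $367 finishes the deductible; $1,860 goes to coinsurance; 30% of $1,860 = $558. Traveler pays $925; OOP now $925. Insurer: $2,227 − $925 = $1,302.
Claim 2 ($2,900): deductible met; 30% of $2,900 = $870. Traveler owes $870 (running OOP $1,795). Insurer: $2,900 − $870 = $2,030.
Claim 3 ($1,864): deductible already satisfied, so traveler's share is 30% × $1,864 = $559.20. Adding that to $1,795 gives $2,354.20, past the $1,900 cap; traveler pays only $1,900 − $1,795 = $105. Insurer: $1,864 − $105 = $1,759.
Claim 4 ($500): deductible met; 30% of $500 = $150. Adding that to $1,900 gives $2,050, past the $1,900 cap; traveler pays only $1,900 − $1,900 = $0. Insurer: $500 − $0 = $500.
Insurer total: $1,302 + $2,030 + $1,759 + $500 = $5,591.

$5,591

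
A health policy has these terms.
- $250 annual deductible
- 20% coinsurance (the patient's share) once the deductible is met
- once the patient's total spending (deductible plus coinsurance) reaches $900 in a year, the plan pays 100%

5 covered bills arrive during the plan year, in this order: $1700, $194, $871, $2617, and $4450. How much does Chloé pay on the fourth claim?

Bill 1, $1700: deductible takes $250, $1450 remains; 20% of $1450 = $290. Cost to patient: $540. OOP to date $540.
Bill 2, $194: deductible met; 20% of $194 = $38.80. Patient owes $38.80 (running OOP $578.80).
Bill 3, $871: deductible already satisfied, so patient's share is 20% × $871 = $174.20. Patient owes $174.20 (running OOP $753).
Bill 4, $2617: deductible already satisfied, so patient's share is 20% × $2617 = $523.40. Adding that to $753 gives $1276.40, past the $900 cap; patient pays only $900 − $753 = $147.

$147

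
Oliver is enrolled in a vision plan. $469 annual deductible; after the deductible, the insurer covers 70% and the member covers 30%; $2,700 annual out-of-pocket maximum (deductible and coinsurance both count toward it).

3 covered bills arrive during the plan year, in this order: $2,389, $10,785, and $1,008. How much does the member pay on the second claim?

$1,655

Claim 1 ($2,389): $469 to deductible, leaving $1,920; member's 30% is $576. Cost to member: $1,045. OOP to date $1,045.
Claim 2 ($10,785): 30% coinsurance on $10,785 = $3,235.50. OOP would hit $4,280.50 > $2,700, so the cap limits the member to $2,700 − $1,045 = $1,655.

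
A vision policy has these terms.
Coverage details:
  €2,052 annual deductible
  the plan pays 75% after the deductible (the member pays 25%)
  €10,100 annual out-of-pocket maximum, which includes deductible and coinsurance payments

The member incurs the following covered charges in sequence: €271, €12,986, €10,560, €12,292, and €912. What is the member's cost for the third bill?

Claim 1 (€271): entire amount goes to the deductible. Member owes €271 (running OOP €271).
Claim 2 (€12,986): €1,781 to deductible, leaving €11,205; 25% of €11,205 = €2,801.25. Member owes €4,582.25 (running OOP €4,853.25).
Claim 3 (€10,560): deductible met; 25% of €10,560 = €2,640. Member owes €2,640 (running OOP €7,493.25).

€2,640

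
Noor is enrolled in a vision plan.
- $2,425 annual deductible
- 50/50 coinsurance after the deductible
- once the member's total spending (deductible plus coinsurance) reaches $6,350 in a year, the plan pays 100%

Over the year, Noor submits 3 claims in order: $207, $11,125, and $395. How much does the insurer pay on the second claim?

Claim 1 ($207): entire amount goes to the deductible. Member owes $207 (running OOP $207). Plan pays $207 − $207 = $0.
Claim 2 ($11,125): $2,218 finishes the deductible; $8,907 goes to coinsurance; member's 50% is $4,453.50. Claim cost before the cap: $2,218 + $4,453.50 = $6,671.50. OOP would hit $6,878.50 > $6,350, so the cap limits the member to $6,350 − $207 = $6,143. Insurer: $11,125 − $6,143 = $4,982.

$4,982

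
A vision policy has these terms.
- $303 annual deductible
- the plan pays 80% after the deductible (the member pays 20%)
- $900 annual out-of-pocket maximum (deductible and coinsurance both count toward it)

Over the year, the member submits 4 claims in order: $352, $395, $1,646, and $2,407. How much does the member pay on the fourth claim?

Claim 1 — $352: $303 finishes the deductible; $49 goes to coinsurance; coinsurance $49 × 20% = $9.80. Member pays $312.80; OOP now $312.80.
Claim 2 — $395: 20% coinsurance on $395 = $79. Member owes $79 (running OOP $391.80).
Claim 3 — $1,646: deductible already satisfied, so member's share is 20% × $1,646 = $329.20. Member owes $329.20 (running OOP $721).
Claim 4 — $2,407: deductible already satisfied, so member's share is 20% × $2,407 = $481.40. Adding that to $721 gives $1,202.40, past the $900 cap; member pays only $900 − $721 = $179.

$179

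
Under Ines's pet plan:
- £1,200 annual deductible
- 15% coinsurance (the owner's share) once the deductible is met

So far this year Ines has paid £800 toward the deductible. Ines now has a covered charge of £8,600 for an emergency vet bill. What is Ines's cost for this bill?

£1,630

Deductible still to meet: £1,200 − £800 = £400.
After the £400 deductible portion, £8,600 − £400 = £8,200 is subject to coinsurance.
Coinsurance: £8,200 × 15% = £1,230.
Owner responsibility: £400 + £1,230 = £1,630.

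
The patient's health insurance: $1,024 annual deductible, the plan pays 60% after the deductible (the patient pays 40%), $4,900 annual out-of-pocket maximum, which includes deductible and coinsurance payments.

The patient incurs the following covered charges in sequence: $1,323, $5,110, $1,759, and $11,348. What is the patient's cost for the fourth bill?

Claim 1 ($1,323): $1,024 finishes the deductible; $299 goes to coinsurance; patient's 40% is $119.60. Cost to patient: $1,143.60. OOP to date $1,143.60.
Claim 2 ($5,110): deductible met; 40% of $5,110 = $2,044. Cost to patient: $2,044. OOP to date $3,187.60.
Claim 3 ($1,759): deductible already satisfied, so patient's share is 40% × $1,759 = $703.60. Cost to patient: $703.60. OOP to date $3,891.20.
Claim 4 ($11,348): deductible already satisfied, so patient's share is 40% × $11,348 = $4,539.20. Adding that to $3,891.20 gives $8,430.40, past the $4,900 cap; patient pays only $4,900 − $3,891.20 = $1,008.80.

$1,008.80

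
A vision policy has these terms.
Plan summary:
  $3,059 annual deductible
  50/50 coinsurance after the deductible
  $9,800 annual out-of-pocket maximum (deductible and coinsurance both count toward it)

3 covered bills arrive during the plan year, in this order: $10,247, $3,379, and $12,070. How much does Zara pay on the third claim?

$1,457.50

Claim 1 ($10,247): deductible takes $3,059, $7,188 remains; member's 50% is $3,594. Member owes $6,653 (running OOP $6,653).
Claim 2 ($3,379): deductible already satisfied, so member's share is 50% × $3,379 = $1,689.50. Member owes $1,689.50 (running OOP $8,342.50).
Claim 3 ($12,070): 50% coinsurance on $12,070 = $6,035. Adding that to $8,342.50 gives $14,377.50, past the $9,800 cap; member pays only $9,800 − $8,342.50 = $1,457.50.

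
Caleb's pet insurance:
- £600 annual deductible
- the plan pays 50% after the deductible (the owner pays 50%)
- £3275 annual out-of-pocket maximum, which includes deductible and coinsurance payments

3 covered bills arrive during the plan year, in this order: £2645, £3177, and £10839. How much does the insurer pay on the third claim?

#1 (£2645): £600 to deductible, leaving £2045; coinsurance £2045 × 50% = £1022.50. Cost to owner: £1622.50. OOP to date £1622.50. Plan pays £2645 − £1622.50 = £1022.50.
#2 (£3177): deductible met; 50% of £3177 = £1588.50. Cost to owner: £1588.50. OOP to date £3211. Plan pays £3177 − £1588.50 = £1588.50.
#3 (£10839): deductible met; 50% of £10839 = £5419.50. That would push OOP to £8630.50, over the £3275 cap, so owner pays £3275 − £3211 = £64. Insurer: £10839 − £64 = £10775.

£10775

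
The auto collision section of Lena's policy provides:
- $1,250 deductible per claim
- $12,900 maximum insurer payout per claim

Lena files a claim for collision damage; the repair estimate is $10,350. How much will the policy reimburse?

$9,100

Less the $1,250 deductible: $10,350 − $1,250 = $9,100.
That's under the $12,900 cap, so the insurer reimburses the full $9,100.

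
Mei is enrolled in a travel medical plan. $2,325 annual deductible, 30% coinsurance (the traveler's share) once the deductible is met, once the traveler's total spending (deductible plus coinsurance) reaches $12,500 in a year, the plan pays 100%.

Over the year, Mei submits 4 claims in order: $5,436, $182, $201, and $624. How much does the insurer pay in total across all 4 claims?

#1 ($5,436): deductible takes $2,325, $3,111 remains; coinsurance $3,111 × 30% = $933.30. Traveler owes $3,258.30 (running OOP $3,258.30). Plan pays $5,436 − $3,258.30 = $2,177.70.
#2 ($182): 30% coinsurance on $182 = $54.60. Traveler owes $54.60 (running OOP $3,312.90). Insurer: $182 − $54.60 = $127.40.
#3 ($201): 30% coinsurance on $201 = $60.30. Traveler pays $60.30; OOP now $3,373.20. Plan pays $201 − $60.30 = $140.70.
#4 ($624): deductible met; 30% of $624 = $187.20. Cost to traveler: $187.20. OOP to date $3,560.40. Plan pays $624 − $187.20 = $436.80.
Insurer total = bills − traveler's total = $6,443 − $3,560.40 = $2,882.60.

$2,882.60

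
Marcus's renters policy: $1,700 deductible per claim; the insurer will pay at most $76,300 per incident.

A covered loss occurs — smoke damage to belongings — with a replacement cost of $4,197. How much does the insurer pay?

Less the $1,700 deductible: $4,197 − $1,700 = $2,497.
$2,497 is within the $76,300 limit, so the insurer pays $2,497.

$2,497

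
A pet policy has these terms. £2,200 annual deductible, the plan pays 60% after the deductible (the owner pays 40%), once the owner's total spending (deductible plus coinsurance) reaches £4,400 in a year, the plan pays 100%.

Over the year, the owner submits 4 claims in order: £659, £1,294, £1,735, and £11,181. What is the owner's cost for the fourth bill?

£1,604.80

#1 (£659): fully absorbed by the deductible. Cost to owner: £659. OOP to date £659.
#2 (£1,294): fully absorbed by the deductible. Owner pays £1,294; OOP now £1,953.
#3 (£1,735): £247 to deductible, leaving £1,488; coinsurance £1,488 × 40% = £595.20. Owner owes £842.20 (running OOP £2,795.20).
#4 (£11,181): deductible met; 40% of £11,181 = £4,472.40. That would push OOP to £7,267.60, over the £4,400 cap, so owner pays £4,400 − £2,795.20 = £1,604.80.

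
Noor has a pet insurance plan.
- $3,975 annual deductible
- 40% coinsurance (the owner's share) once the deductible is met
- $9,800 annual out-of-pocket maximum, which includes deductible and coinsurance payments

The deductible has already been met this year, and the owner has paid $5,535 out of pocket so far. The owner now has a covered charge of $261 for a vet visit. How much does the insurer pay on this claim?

The deductible is already satisfied, so the full bill goes to coinsurance.
40% of $261 = $104.40 falls to the owner.
Total out-of-pocket so far would be $5,535 + $104.40 = $5,639.40, below the $9,800 cap — no reduction.
The plan picks up $261 − $104.40 = $156.60.

$156.60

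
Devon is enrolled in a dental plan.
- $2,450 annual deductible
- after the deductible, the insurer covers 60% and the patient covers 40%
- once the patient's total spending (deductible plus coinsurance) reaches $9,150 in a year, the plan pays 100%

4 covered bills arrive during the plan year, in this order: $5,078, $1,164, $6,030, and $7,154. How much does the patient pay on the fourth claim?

Claim 1 — $5,078: deductible takes $2,450, $2,628 remains; coinsurance $2,628 × 40% = $1,051.20. Patient owes $3,501.20 (running OOP $3,501.20).
Claim 2 — $1,164: 40% coinsurance on $1,164 = $465.60. Cost to patient: $465.60. OOP to date $3,966.80.
Claim 3 — $6,030: deductible already satisfied, so patient's share is 40% × $6,030 = $2,412. Patient owes $2,412 (running OOP $6,378.80).
Claim 4 — $7,154: 40% coinsurance on $7,154 = $2,861.60. Adding that to $6,378.80 gives $9,240.40, past the $9,150 cap; patient pays only $9,150 − $6,378.80 = $2,771.20.

$2,771.20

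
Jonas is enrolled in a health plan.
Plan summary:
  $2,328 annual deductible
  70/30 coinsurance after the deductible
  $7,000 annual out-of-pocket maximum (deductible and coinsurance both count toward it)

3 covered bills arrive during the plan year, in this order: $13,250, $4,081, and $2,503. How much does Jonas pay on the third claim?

#1 ($13,250): $2,328 to deductible, leaving $10,922; 30% of $10,922 = $3,276.60. Patient owes $5,604.60 (running OOP $5,604.60).
#2 ($4,081): 30% coinsurance on $4,081 = $1,224.30. Patient owes $1,224.30 (running OOP $6,828.90).
#3 ($2,503): deductible already satisfied, so patient's share is 30% × $2,503 = $750.90. OOP would hit $7,579.80 > $7,000, so the cap limits the patient to $7,000 − $6,828.90 = $171.10.

$171.10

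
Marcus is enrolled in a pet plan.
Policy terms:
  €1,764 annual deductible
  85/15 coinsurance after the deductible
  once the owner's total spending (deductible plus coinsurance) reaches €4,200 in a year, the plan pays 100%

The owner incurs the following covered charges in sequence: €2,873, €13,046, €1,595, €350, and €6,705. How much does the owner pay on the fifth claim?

€21

Claim 1 (€2,873): €1,764 finishes the deductible; €1,109 goes to coinsurance; owner's 15% is €166.35. Owner owes €1,930.35 (running OOP €1,930.35).
Claim 2 (€13,046): deductible already satisfied, so owner's share is 15% × €13,046 = €1,956.90. Cost to owner: €1,956.90. OOP to date €3,887.25.
Claim 3 (€1,595): deductible already satisfied, so owner's share is 15% × €1,595 = €239.25. Owner owes €239.25 (running OOP €4,126.50).
Claim 4 (€350): deductible met; 15% of €350 = €52.50. Owner pays €52.50; OOP now €4,179.
Claim 5 (€6,705): deductible met; 15% of €6,705 = €1,005.75. That would push OOP to €5,184.75, over the €4,200 cap, so owner pays €4,200 − €4,179 = €21.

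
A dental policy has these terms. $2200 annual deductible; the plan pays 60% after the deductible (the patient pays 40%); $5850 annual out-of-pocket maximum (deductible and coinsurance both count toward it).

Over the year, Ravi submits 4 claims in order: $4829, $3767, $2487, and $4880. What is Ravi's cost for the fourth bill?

Bill 1, $4829: deductible takes $2200, $2629 remains; coinsurance $2629 × 40% = $1051.60. Cost to patient: $3251.60. OOP to date $3251.60.
Bill 2, $3767: 40% coinsurance on $3767 = $1506.80. Cost to patient: $1506.80. OOP to date $4758.40.
Bill 3, $2487: deductible already satisfied, so patient's share is 40% × $2487 = $994.80. Patient owes $994.80 (running OOP $5753.20).
Bill 4, $4880: deductible met; 40% of $4880 = $1952. That would push OOP to $7705.20, over the $5850 cap, so patient pays $5850 − $5753.20 = $96.80.

$96.80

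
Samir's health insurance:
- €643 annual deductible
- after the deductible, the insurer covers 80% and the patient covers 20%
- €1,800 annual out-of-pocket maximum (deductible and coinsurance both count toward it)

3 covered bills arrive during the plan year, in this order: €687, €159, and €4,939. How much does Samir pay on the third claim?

#1 (€687): €643 to deductible, leaving €44; patient's 20% is €8.80. Cost to patient: €651.80. OOP to date €651.80.
#2 (€159): deductible met; 20% of €159 = €31.80. Patient owes €31.80 (running OOP €683.60).
#3 (€4,939): 20% coinsurance on €4,939 = €987.80. Patient owes €987.80 (running OOP €1,671.40).

€987.80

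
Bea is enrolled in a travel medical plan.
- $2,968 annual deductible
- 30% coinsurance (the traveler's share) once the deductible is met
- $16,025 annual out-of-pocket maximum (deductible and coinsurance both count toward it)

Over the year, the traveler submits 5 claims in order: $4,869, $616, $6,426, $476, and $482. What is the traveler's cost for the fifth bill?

#1 ($4,869): deductible takes $2,968, $1,901 remains; traveler's 30% is $570.30. Traveler pays $3,538.30; OOP now $3,538.30.
#2 ($616): 30% coinsurance on $616 = $184.80. Traveler pays $184.80; OOP now $3,723.10.
#3 ($6,426): 30% coinsurance on $6,426 = $1,927.80. Cost to traveler: $1,927.80. OOP to date $5,650.90.
#4 ($476): deductible met; 30% of $476 = $142.80. Traveler pays $142.80; OOP now $5,793.70.
#5 ($482): deductible already satisfied, so traveler's share is 30% × $482 = $144.60. Traveler pays $144.60; OOP now $5,938.30.

$144.60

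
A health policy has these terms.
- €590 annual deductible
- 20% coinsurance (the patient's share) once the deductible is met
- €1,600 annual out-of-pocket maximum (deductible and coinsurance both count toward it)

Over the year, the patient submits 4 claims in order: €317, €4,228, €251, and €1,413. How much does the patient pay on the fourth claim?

Bill 1, €317: all of it applies to the deductible. Patient pays €317; OOP now €317.
Bill 2, €4,228: €273 finishes the deductible; €3,955 goes to coinsurance; 20% of €3,955 = €791. Patient pays €1,064; OOP now €1,381.
Bill 3, €251: deductible met; 20% of €251 = €50.20. Cost to patient: €50.20. OOP to date €1,431.20.
Bill 4, €1,413: 20% coinsurance on €1,413 = €282.60. That would push OOP to €1,713.80, over the €1,600 cap, so patient pays €1,600 − €1,431.20 = €168.80.

€168.80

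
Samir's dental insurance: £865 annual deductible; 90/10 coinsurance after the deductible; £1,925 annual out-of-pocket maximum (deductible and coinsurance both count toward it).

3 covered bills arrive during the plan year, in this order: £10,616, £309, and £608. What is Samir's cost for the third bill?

Claim 1 (£10,616): £865 finishes the deductible; £9,751 goes to coinsurance; 10% of £9,751 = £975.10. Cost to patient: £1,840.10. OOP to date £1,840.10.
Claim 2 (£309): deductible already satisfied, so patient's share is 10% × £309 = £30.90. Patient owes £30.90 (running OOP £1,871).
Claim 3 (£608): deductible already satisfied, so patient's share is 10% × £608 = £60.80. Adding that to £1,871 gives £1,931.80, past the £1,925 cap; patient pays only £1,925 − £1,871 = £54.

£54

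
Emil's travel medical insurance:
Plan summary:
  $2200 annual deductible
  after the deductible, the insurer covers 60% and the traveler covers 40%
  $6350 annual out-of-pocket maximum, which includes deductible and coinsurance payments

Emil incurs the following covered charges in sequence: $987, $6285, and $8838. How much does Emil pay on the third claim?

Claim 1 — $987: entire amount goes to the deductible. Traveler pays $987; OOP now $987.
Claim 2 — $6285: deductible takes $1213, $5072 remains; coinsurance $5072 × 40% = $2028.80. Traveler pays $3241.80; OOP now $4228.80.
Claim 3 — $8838: 40% coinsurance on $8838 = $3535.20. OOP would hit $7764 > $6350, so the cap limits the traveler to $6350 − $4228.80 = $2121.20.

$2121.20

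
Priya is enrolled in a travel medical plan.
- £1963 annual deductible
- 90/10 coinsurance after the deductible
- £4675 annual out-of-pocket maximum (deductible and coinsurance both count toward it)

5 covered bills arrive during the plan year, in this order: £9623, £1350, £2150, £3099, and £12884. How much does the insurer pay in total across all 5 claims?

Claim 1 — £9623: deductible takes £1963, £7660 remains; traveler's 10% is £766. Traveler pays £2729; OOP now £2729. Insurer: £9623 − £2729 = £6894.
Claim 2 — £1350: deductible already satisfied, so traveler's share is 10% × £1350 = £135. Traveler owes £135 (running OOP £2864). Plan pays £1350 − £135 = £1215.
Claim 3 — £2150: deductible already satisfied, so traveler's share is 10% × £2150 = £215. Traveler owes £215 (running OOP £3079). Insurer: £2150 − £215 = £1935.
Claim 4 — £3099: deductible already satisfied, so traveler's share is 10% × £3099 = £309.90. Traveler owes £309.90 (running OOP £3388.90). Insurer: £3099 − £309.90 = £2789.10.
Claim 5 — £12884: deductible met; 10% of £12884 = £1288.40. That would push OOP to £4677.30, over the £4675 cap, so traveler pays £4675 − £3388.90 = £1286.10. Insurer: £12884 − £1286.10 = £11597.90.
Insurer total: £6894 + £1215 + £1935 + £2789.10 + £11597.90 = £24431.

£24431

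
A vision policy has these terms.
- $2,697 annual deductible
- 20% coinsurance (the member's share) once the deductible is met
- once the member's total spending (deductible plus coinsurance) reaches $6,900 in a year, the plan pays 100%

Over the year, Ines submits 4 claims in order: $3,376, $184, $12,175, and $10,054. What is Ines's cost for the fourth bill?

$1,595.40

#1 ($3,376): $2,697 finishes the deductible; $679 goes to coinsurance; 20% of $679 = $135.80. Cost to member: $2,832.80. OOP to date $2,832.80.
#2 ($184): deductible already satisfied, so member's share is 20% × $184 = $36.80. Cost to member: $36.80. OOP to date $2,869.60.
#3 ($12,175): 20% coinsurance on $12,175 = $2,435. Member pays $2,435; OOP now $5,304.60.
#4 ($10,054): 20% coinsurance on $10,054 = $2,010.80. That would push OOP to $7,315.40, over the $6,900 cap, so member pays $6,900 − $5,304.60 = $1,595.40.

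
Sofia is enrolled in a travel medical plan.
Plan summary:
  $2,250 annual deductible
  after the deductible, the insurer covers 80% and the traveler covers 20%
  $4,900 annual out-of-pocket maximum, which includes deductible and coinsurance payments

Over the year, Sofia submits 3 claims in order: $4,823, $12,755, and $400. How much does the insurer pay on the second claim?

#1 ($4,823): $2,250 to deductible, leaving $2,573; traveler's 20% is $514.60. Traveler owes $2,764.60 (running OOP $2,764.60). Insurer: $4,823 − $2,764.60 = $2,058.40.
#2 ($12,755): 20% coinsurance on $12,755 = $2,551. Adding that to $2,764.60 gives $5,315.60, past the $4,900 cap; traveler pays only $4,900 − $2,764.60 = $2,135.40. Plan pays $12,755 − $2,135.40 = $10,619.60.

$10,619.60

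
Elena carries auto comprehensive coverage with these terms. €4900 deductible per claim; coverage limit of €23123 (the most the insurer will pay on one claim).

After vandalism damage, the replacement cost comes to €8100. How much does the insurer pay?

After the deductible, €8100 − €4900 = €3200 remains.
€3200 ≤ €23123, so the limit doesn't bind; insurer pays €3200.

€3200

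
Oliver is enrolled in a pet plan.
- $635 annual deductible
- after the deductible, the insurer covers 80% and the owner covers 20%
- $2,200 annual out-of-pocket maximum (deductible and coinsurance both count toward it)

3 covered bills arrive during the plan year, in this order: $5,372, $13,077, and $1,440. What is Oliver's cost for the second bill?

$617.60

#1 ($5,372): deductible takes $635, $4,737 remains; coinsurance $4,737 × 20% = $947.40. Owner pays $1,582.40; OOP now $1,582.40.
#2 ($13,077): deductible met; 20% of $13,077 = $2,615.40. OOP would hit $4,197.80 > $2,200, so the cap limits the owner to $2,200 − $1,582.40 = $617.60.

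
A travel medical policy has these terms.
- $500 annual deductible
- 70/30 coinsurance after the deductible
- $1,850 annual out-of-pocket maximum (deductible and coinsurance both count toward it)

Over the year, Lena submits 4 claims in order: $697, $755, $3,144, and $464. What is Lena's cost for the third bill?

$943.20

Claim 1 ($697): $500 finishes the deductible; $197 goes to coinsurance; coinsurance $197 × 30% = $59.10. Traveler pays $559.10; OOP now $559.10.
Claim 2 ($755): 30% coinsurance on $755 = $226.50. Cost to traveler: $226.50. OOP to date $785.60.
Claim 3 ($3,144): deductible met; 30% of $3,144 = $943.20. Cost to traveler: $943.20. OOP to date $1,728.80.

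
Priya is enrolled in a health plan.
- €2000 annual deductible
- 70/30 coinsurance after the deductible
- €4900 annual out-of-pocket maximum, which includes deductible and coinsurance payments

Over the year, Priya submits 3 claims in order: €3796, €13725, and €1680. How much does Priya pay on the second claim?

Claim 1 — €3796: €2000 to deductible, leaving €1796; 30% of €1796 = €538.80. Cost to patient: €2538.80. OOP to date €2538.80.
Claim 2 — €13725: deductible met; 30% of €13725 = €4117.50. Adding that to €2538.80 gives €6656.30, past the €4900 cap; patient pays only €4900 − €2538.80 = €2361.20.

€2361.20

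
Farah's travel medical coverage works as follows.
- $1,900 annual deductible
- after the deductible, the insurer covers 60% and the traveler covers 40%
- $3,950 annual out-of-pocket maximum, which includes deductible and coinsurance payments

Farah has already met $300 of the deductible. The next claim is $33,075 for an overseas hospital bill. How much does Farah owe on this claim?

$300 of the $1,900 deductible is already met, leaving $1,600.
The remaining $31,475 (= $33,075 − $1,600) moves to coinsurance.
Coinsurance: $31,475 × 40% = $12,590.
So the traveler owes $1,600 + $12,590 = $14,190 before any cap.
Adding $14,190 to the $300 already spent would give $14,490, which exceeds the $3,950 cap; the traveler pays just $3,950 − $300 = $3,650.

$3,650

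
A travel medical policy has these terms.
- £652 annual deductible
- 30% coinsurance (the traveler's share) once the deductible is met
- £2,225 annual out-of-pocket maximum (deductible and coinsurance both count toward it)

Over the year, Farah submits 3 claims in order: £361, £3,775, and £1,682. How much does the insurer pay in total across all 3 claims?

Bill 1, £361: fully absorbed by the deductible. Traveler pays £361; OOP now £361. Plan pays £361 − £361 = £0.
Bill 2, £3,775: deductible takes £291, £3,484 remains; traveler's 30% is £1,045.20. Traveler owes £1,336.20 (running OOP £1,697.20). Insurer: £3,775 − £1,336.20 = £2,438.80.
Bill 3, £1,682: 30% coinsurance on £1,682 = £504.60. Traveler pays £504.60; OOP now £2,201.80. Insurer: £1,682 − £504.60 = £1,177.40.
Insurer total = bills − traveler's total = £5,818 − £2,201.80 = £3,616.20.

£3,616.20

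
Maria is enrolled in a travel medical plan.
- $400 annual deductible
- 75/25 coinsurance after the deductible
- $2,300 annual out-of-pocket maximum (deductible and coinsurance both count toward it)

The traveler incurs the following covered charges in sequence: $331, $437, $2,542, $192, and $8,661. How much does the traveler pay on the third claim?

#1 ($331): all of it applies to the deductible. Cost to traveler: $331. OOP to date $331.
#2 ($437): $69 to deductible, leaving $368; 25% of $368 = $92. Traveler owes $161 (running OOP $492).
#3 ($2,542): deductible met; 25% of $2,542 = $635.50. Traveler pays $635.50; OOP now $1,127.50.

$635.50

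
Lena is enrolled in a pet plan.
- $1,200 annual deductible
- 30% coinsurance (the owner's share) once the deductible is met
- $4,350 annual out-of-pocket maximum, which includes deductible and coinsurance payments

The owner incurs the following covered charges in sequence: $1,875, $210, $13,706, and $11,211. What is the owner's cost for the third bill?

#1 ($1,875): $1,200 finishes the deductible; $675 goes to coinsurance; owner's 30% is $202.50. Owner pays $1,402.50; OOP now $1,402.50.
#2 ($210): deductible already satisfied, so owner's share is 30% × $210 = $63. Owner pays $63; OOP now $1,465.50.
#3 ($13,706): 30% coinsurance on $13,706 = $4,111.80. OOP would hit $5,577.30 > $4,350, so the cap limits the owner to $4,350 − $1,465.50 = $2,884.50.

$2,884.50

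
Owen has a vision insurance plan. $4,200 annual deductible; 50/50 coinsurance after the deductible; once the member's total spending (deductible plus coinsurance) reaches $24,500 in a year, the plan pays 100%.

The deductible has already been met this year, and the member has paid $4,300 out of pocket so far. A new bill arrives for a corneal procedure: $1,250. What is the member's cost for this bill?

With the deductible met, the entire $1,250 is subject to coinsurance.
Member's 50% share of $1,250 is $625.
Cumulative spending $4,300 + $625 = $4,925 stays under the $24,500 maximum.

$625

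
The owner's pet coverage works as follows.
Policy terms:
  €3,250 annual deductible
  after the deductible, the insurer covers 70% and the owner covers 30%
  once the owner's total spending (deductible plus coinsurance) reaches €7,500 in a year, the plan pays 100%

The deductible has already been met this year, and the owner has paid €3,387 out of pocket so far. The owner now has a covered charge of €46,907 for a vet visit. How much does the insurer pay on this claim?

€42,794

The deductible is already satisfied, so the full bill goes to coinsurance.
30% of €46,907 = €14,072.10 falls to the owner.
Year-to-date out-of-pocket would reach €3,387 + €14,072.10 = €17,459.10, above the €7,500 maximum, so the owner pays only €7,500 − €3,387 = €4,113.
The insurer covers the remainder: €46,907 − €4,113 = €42,794.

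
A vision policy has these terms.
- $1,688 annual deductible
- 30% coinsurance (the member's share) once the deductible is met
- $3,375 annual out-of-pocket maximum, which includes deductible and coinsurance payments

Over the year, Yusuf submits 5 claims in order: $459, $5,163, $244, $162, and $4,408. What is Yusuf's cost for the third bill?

$73.20

Claim 1 ($459): fully absorbed by the deductible. Member pays $459; OOP now $459.
Claim 2 ($5,163): $1,229 to deductible, leaving $3,934; coinsurance $3,934 × 30% = $1,180.20. Member owes $2,409.20 (running OOP $2,868.20).
Claim 3 ($244): 30% coinsurance on $244 = $73.20. Member owes $73.20 (running OOP $2,941.40).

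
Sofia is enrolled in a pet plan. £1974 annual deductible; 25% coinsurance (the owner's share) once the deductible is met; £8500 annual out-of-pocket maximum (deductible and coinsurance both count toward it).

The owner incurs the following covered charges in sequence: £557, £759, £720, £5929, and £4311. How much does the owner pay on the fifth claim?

£1077.75

Bill 1, £557: all of it applies to the deductible. Cost to owner: £557. OOP to date £557.
Bill 2, £759: all of it applies to the deductible. Owner owes £759 (running OOP £1316).
Bill 3, £720: £658 finishes the deductible; £62 goes to coinsurance; coinsurance £62 × 25% = £15.50. Owner pays £673.50; OOP now £1989.50.
Bill 4, £5929: 25% coinsurance on £5929 = £1482.25. Owner pays £1482.25; OOP now £3471.75.
Bill 5, £4311: 25% coinsurance on £4311 = £1077.75. Owner pays £1077.75; OOP now £4549.50.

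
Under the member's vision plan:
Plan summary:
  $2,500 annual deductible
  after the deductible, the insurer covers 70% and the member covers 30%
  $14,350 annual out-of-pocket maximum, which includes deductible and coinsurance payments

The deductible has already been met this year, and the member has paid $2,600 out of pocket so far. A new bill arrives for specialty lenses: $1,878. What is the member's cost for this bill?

$563.40

The deductible is already satisfied, so the full bill goes to coinsurance.
Member's 30% share of $1,878 is $563.40.
Cumulative spending $2,600 + $563.40 = $3,163.40 stays under the $14,350 maximum.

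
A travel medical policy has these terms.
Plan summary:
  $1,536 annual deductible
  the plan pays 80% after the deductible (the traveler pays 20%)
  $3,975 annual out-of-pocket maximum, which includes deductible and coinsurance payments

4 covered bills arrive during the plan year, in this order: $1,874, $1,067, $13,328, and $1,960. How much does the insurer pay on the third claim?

$11,170

Bill 1, $1,874: deductible takes $1,536, $338 remains; traveler's 20% is $67.60. Traveler owes $1,603.60 (running OOP $1,603.60). Insurer: $1,874 − $1,603.60 = $270.40.
Bill 2, $1,067: deductible met; 20% of $1,067 = $213.40. Traveler owes $213.40 (running OOP $1,817). Insurer: $1,067 − $213.40 = $853.60.
Bill 3, $13,328: 20% coinsurance on $13,328 = $2,665.60. OOP would hit $4,482.60 > $3,975, so the cap limits the traveler to $3,975 − $1,817 = $2,158. Insurer: $13,328 − $2,158 = $11,170.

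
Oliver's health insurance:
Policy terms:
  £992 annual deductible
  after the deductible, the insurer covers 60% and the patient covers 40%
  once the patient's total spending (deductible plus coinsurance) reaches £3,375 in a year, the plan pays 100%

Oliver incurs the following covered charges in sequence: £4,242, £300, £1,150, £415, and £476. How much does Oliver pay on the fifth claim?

£190.40

Claim 1 (£4,242): deductible takes £992, £3,250 remains; coinsurance £3,250 × 40% = £1,300. Patient pays £2,292; OOP now £2,292.
Claim 2 (£300): 40% coinsurance on £300 = £120. Cost to patient: £120. OOP to date £2,412.
Claim 3 (£1,150): deductible already satisfied, so patient's share is 40% × £1,150 = £460. Cost to patient: £460. OOP to date £2,872.
Claim 4 (£415): deductible already satisfied, so patient's share is 40% × £415 = £166. Cost to patient: £166. OOP to date £3,038.
Claim 5 (£476): 40% coinsurance on £476 = £190.40. Cost to patient: £190.40. OOP to date £3,228.40.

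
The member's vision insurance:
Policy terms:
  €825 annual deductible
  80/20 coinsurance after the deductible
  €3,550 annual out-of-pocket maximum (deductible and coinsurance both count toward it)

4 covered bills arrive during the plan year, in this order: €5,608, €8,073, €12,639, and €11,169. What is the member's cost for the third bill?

€153.80

Claim 1 (€5,608): €825 finishes the deductible; €4,783 goes to coinsurance; member's 20% is €956.60. Member pays €1,781.60; OOP now €1,781.60.
Claim 2 (€8,073): 20% coinsurance on €8,073 = €1,614.60. Cost to member: €1,614.60. OOP to date €3,396.20.
Claim 3 (€12,639): deductible met; 20% of €12,639 = €2,527.80. Adding that to €3,396.20 gives €5,924, past the €3,550 cap; member pays only €3,550 − €3,396.20 = €153.80.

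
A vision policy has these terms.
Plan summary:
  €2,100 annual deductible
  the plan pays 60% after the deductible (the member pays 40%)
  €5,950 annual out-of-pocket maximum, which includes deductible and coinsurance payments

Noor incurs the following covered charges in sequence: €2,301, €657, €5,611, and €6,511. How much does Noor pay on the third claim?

Bill 1, €2,301: €2,100 to deductible, leaving €201; coinsurance €201 × 40% = €80.40. Member owes €2,180.40 (running OOP €2,180.40).
Bill 2, €657: deductible already satisfied, so member's share is 40% × €657 = €262.80. Member pays €262.80; OOP now €2,443.20.
Bill 3, €5,611: 40% coinsurance on €5,611 = €2,244.40. Member pays €2,244.40; OOP now €4,687.60.

€2,244.40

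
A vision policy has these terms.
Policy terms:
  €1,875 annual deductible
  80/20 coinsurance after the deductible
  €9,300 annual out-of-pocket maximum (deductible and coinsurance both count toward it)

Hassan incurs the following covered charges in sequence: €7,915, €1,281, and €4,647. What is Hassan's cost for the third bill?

€929.40

Claim 1 (€7,915): €1,875 to deductible, leaving €6,040; member's 20% is €1,208. Cost to member: €3,083. OOP to date €3,083.
Claim 2 (€1,281): 20% coinsurance on €1,281 = €256.20. Member owes €256.20 (running OOP €3,339.20).
Claim 3 (€4,647): deductible already satisfied, so member's share is 20% × €4,647 = €929.40. Cost to member: €929.40. OOP to date €4,268.60.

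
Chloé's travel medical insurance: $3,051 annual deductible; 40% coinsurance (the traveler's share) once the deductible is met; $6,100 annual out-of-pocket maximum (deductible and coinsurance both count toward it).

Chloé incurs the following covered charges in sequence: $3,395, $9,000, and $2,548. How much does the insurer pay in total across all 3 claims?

Bill 1, $3,395: $3,051 to deductible, leaving $344; coinsurance $344 × 40% = $137.60. Traveler owes $3,188.60 (running OOP $3,188.60). Plan pays $3,395 − $3,188.60 = $206.40.
Bill 2, $9,000: deductible already satisfied, so traveler's share is 40% × $9,000 = $3,600. OOP would hit $6,788.60 > $6,100, so the cap limits the traveler to $6,100 − $3,188.60 = $2,911.40. Insurer: $9,000 − $2,911.40 = $6,088.60.
Bill 3, $2,548: deductible already satisfied, so traveler's share is 40% × $2,548 = $1,019.20. OOP would hit $7,119.20 > $6,100, so the cap limits the traveler to $6,100 − $6,100 = $0. Plan pays $2,548 − $0 = $2,548.
Insurer total = bills − traveler's total = $14,943 − $6,100 = $8,843.

$8,843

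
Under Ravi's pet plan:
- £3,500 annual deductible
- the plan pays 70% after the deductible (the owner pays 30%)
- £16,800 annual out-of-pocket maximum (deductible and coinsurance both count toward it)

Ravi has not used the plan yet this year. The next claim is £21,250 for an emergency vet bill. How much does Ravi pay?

£8,825

The full £3,500 deductible is still open; £3,500 of this bill applies to it.
The remaining £17,750 (= £21,250 − £3,500) moves to coinsurance.
Owner's 30% share of £17,750 is £5,325.
So the owner owes £3,500 + £5,325 = £8,825 before any cap.
Cumulative spending £0 + £8,825 = £8,825 stays under the £16,800 maximum.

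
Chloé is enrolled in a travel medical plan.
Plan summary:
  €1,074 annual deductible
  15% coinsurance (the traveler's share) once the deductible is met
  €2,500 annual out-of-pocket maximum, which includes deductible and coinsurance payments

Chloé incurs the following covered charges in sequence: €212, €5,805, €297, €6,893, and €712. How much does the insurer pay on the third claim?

Claim 1 — €212: all of it applies to the deductible. Traveler pays €212; OOP now €212. Plan pays €212 − €212 = €0.
Claim 2 — €5,805: €862 finishes the deductible; €4,943 goes to coinsurance; 15% of €4,943 = €741.45. Cost to traveler: €1,603.45. OOP to date €1,815.45. Insurer: €5,805 − €1,603.45 = €4,201.55.
Claim 3 — €297: deductible already satisfied, so traveler's share is 15% × €297 = €44.55. Traveler pays €44.55; OOP now €1,860. Plan pays €297 − €44.55 = €252.45.

€252.45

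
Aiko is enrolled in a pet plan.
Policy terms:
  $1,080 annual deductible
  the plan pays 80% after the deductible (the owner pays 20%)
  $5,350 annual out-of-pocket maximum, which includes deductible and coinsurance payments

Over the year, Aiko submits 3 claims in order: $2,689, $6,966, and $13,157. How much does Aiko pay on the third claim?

Bill 1, $2,689: $1,080 finishes the deductible; $1,609 goes to coinsurance; 20% of $1,609 = $321.80. Owner owes $1,401.80 (running OOP $1,401.80).
Bill 2, $6,966: deductible met; 20% of $6,966 = $1,393.20. Owner owes $1,393.20 (running OOP $2,795).
Bill 3, $13,157: deductible met; 20% of $13,157 = $2,631.40. Adding that to $2,795 gives $5,426.40, past the $5,350 cap; owner pays only $5,350 − $2,795 = $2,555.

$2,555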